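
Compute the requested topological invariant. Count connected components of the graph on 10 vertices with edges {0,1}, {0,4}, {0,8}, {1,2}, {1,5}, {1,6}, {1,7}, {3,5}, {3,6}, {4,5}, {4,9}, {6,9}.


Run DFS/union-find over 10 vertices.
V = 10, E = 12.
Number of components = 1

1


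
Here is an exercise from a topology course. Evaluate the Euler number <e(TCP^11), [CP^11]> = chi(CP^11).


For any closed oriented manifold, <e(TM),[M]> = chi(M).
chi(CP^11) = 11+1 = 12

12


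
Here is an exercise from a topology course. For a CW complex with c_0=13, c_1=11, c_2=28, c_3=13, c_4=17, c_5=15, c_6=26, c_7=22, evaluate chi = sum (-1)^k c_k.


chi = sum_k (-1)^k c_k.
= (-1)^0*13 + (-1)^1*11 + (-1)^2*28 + (-1)^3*13 + (-1)^4*17 + (-1)^5*15 + (-1)^6*26 + (-1)^7*22
= (13) + (-11) + (28) + (-13) + (17) + (-15) + (26) + (-22)
= 23

23


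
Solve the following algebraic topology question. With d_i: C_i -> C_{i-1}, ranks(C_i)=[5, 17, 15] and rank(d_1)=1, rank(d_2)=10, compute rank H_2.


rank H_k = rank(ker d_k) - rank(im d_{k+1}).
rank(ker d_2) = rank(C_2) - rank(d_2) = 15 - 10 = 5.
rank(im d_{2+1}) = 0.
rank H_2 = 5 - 0 = 5

5


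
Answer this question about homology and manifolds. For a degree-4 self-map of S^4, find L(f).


On S^4: L(f) = tr(f_0*) + (-1)^4 tr(f_4*) = 1 + (-1)^4 * deg(f).
L(f) = 1 + (-1)^4 * 4 = 1 + 4 = 5

5


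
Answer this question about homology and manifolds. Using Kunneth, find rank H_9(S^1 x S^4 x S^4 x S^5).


Each S^d has Poincare polynomial 1 + t^d.
The product S^1 x S^4 x S^4 x S^5 has Poincare polynomial prod(1+t^d_i).
Expanding: b_0=1, b_1=1, b_4=2, b_5=3, b_6=1, b_8=1, b_9=3, b_10=2, b_13=1, b_14=1.
b_9 = 3

3


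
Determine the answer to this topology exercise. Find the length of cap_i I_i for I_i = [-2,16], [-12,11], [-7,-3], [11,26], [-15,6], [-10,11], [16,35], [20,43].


Intersection = [max(a_i), min(b_i)] = [20, -3].
Since 20 > -3, the intersection is empty.
Length = 0

0


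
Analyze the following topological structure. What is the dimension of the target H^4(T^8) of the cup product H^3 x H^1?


Cup product: H^p x H^q -> H^{p+q}; here p+q = 3+1 = 4.
rank H^k(T^n) = C(n,k).
C(8,4) = 70

70


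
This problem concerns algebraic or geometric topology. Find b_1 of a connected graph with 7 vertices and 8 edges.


For a connected graph: rank(pi_1) = b_1 = E - V + 1 = 1 - chi.
chi = V - E = 7 - 8 = -1.
rank = 1 - (-1) = 8 - 7 + 1 = 2

2


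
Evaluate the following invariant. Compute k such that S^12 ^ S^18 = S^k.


S^m ^ S^n = S^{m+n}.
k = 12 + 18 = 30

30


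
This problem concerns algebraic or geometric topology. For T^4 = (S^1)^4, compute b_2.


By the Kunneth formula, b_k(T^n) = C(n,k).
b_2(T^4) = C(4,2).
C(4,2) = 4!/(2!*2!) = 6

6


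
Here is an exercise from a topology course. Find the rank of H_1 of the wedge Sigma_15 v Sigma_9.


For a wedge: H_1(A v B) = H_1(A) + H_1(B).
b_1(Sigma_15) = 30, b_1(Sigma_9) = 18.
b_1 = 30 + 18 = 48

48


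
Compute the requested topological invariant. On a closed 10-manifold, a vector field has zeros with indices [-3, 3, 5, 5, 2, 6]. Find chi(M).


Poincare-Hopf: chi(M) = sum of indices of zeros.
chi = (-3) + (3) + (5) + (5) + (2) + (6) = 18

18


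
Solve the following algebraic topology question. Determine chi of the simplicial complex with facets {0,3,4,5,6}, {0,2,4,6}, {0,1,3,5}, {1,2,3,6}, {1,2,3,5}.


Enumerate all faces; f-vector: f_0=7, f_1=20, f_2=22, f_3=9, f_4=1.
chi = sum (-1)^k f_k = 1

1


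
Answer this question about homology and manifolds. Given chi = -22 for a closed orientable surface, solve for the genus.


chi = 2 - 2g for closed orientable surfaces.
-22 = 2 - 2g
2g = 2 - (-22) = 24
g = 12

12


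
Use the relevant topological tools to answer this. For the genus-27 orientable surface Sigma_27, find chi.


For a closed orientable surface of genus g: chi = 2 - 2g.
Here g = 27.
chi = 2 - 2*27 = 2 - 54 = -52

-52


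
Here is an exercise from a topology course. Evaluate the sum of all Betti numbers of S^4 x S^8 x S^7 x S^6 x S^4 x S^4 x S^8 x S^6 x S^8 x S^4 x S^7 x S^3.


Total Betti number is multiplicative under products.
Each S^d (d>=1) has total Betti number 2.
There are 12 sphere factors.
Total = 2^12 = 4096

4096


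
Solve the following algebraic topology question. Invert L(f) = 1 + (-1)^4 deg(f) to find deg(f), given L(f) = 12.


L(f) = 1 + (-1)^4 deg(f) on S^4.
12 = 1 + (-1)^4 * deg(f)
(-1)^4 * deg(f) = 11
deg(f) = 11

11


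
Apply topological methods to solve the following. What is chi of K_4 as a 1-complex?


K_4: V = 4, E = C(4,2) = 6.
chi = V - E = 4 - 6 = -2

-2


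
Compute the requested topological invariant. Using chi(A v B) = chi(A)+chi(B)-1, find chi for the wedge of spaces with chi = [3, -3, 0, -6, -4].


chi(A v B) = chi(A) + chi(B) - 1 (one point identified).
For 5 spaces: chi = (sum chi_i) - (5 - 1).
sum = -10; chi = -10 - 4 = -14

-14


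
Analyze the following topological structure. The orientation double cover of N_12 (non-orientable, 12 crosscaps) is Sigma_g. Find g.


chi(N_12) = 2 - 12 = -10.
Double cover: chi(Sigma_g) = 2 * chi(N_12) = 2*(-10) = -20.
2 - 2g = -20, so g = (2 - (-20))/2 = 22/2 = 11

11


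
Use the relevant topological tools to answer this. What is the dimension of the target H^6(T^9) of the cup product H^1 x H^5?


Cup product: H^p x H^q -> H^{p+q}; here p+q = 1+5 = 6.
rank H^k(T^n) = C(n,k).
C(9,6) = 84

84


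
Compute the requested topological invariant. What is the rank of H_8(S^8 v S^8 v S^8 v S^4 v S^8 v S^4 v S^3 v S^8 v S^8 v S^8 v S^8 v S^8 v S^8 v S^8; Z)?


For a wedge of spheres, H_k (k>0) is free on one generator per sphere of dimension k.
Spheres of dimension 8: count = 11.
b_8 = 11

11


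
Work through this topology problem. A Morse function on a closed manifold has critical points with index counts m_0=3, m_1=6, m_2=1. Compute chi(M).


Morse theory: chi(M) = sum_k (-1)^k m_k where m_k = #(index-k critical points).
= (3) + (-6) + (1) = -2

-2


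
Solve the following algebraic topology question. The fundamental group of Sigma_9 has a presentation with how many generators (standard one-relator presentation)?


Standard presentation: pi_1(Sigma_g) = <a_1,b_1,...,a_g,b_g | [a_1,b_1]...[a_g,b_g] = 1>.
Number of generators = 2g = 2*9 = 18

18


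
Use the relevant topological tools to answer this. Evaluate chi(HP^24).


HP^24 has one cell in each dimension 0, 4, ..., 4*24 (24+1 cells, all even-dim).
chi = 24 + 1 = 25

25


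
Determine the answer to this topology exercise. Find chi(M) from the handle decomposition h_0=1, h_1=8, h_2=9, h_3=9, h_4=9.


Handles of index k contribute (-1)^k to chi (same as CW cells).
chi = (1) + (-8) + (9) + (-9) + (9) = 2

2


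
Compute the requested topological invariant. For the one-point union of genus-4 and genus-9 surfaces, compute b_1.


For a wedge: H_1(A v B) = H_1(A) + H_1(B).
b_1(Sigma_4) = 8, b_1(Sigma_9) = 18.
b_1 = 8 + 18 = 26

26


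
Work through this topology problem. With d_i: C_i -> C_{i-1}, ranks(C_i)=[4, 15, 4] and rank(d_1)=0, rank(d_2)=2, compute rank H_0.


rank H_k = rank(ker d_k) - rank(im d_{k+1}).
rank(ker d_0) = rank(C_0) - rank(d_0) = 4 - 0 = 4.
rank(im d_{0+1}) = 0.
rank H_0 = 4 - 0 = 4

4


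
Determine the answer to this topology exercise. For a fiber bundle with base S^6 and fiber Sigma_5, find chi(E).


chi(S^6) = 2 (n even), chi(Sigma_5) = 2 - 2*5 = -8.
chi(E) = 2 * (-8) = -16

-16


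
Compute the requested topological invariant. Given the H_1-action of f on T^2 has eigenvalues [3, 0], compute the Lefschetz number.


For a torus self-map: L(f) = det(I - A) where A acts on H_1.
L(f) = (1-3) * (1-0) = -2 * 1 = -2

-2


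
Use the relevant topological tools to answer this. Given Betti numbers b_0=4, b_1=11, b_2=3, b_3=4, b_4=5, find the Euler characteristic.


chi = sum_k (-1)^k b_k.
= (4) + (-11) + (3) + (-4) + (5)
= -3

-3


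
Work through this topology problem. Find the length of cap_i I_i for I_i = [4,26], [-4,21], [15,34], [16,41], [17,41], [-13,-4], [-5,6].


Intersection = [max(a_i), min(b_i)] = [17, -4].
Since 17 > -4, the intersection is empty.
Length = 0

0


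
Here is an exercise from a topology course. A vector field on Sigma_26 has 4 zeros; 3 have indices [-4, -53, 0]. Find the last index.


Poincare-Hopf: sum of indices = chi(M).
chi(Sigma_26) = 2 - 2*26 = -50.
Sum of known indices = -57.
x = chi - (sum known) = -50 - (-57) = 7

7


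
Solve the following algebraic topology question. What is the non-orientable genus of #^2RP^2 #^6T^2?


Since a >= 1, the sum is non-orientable; each T^2 can be replaced by RP^2 # RP^2 (since T^2#RP^2 = 3RP^2).
Total crosscaps k = 2 + 2*6 = 14.
Check via chi: chi = 2*1 + 6*0 - (2+6-1)*2 = -12 = 2 - k = -12. Consistent.

14


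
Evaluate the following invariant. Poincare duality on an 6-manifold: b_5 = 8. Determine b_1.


Poincare duality for closed orientable n-manifolds: b_k = b_{n-k}.
Here n = 6, so b_1 = b_5 = 8

8


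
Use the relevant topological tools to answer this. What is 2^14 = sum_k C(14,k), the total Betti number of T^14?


b_k(T^14) = C(14,k), so the sum over k is sum_k C(14,k) = 2^14.
Total = 2^14 = 16384

16384


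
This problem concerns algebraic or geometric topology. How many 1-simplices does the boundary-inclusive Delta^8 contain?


Delta^8 has 8+1 vertices. A 1-face is a choice of 1+1 vertices.
f_1 = C(8+1, 1+1) = C(9,2) = 36

36


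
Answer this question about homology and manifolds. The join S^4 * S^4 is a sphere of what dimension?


Join of spheres: S^m * S^n = S^{m+n+1}.
dim = 4 + 4 + 1 = 9

9


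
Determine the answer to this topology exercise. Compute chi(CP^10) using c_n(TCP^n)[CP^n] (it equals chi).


For any closed oriented manifold, <e(TM),[M]> = chi(M).
chi(CP^10) = 10+1 = 11

11


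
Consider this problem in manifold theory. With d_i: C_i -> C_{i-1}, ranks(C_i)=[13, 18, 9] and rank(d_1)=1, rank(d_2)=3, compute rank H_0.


rank H_k = rank(ker d_k) - rank(im d_{k+1}).
rank(ker d_0) = rank(C_0) - rank(d_0) = 13 - 0 = 13.
rank(im d_{0+1}) = 1.
rank H_0 = 13 - 1 = 12

12


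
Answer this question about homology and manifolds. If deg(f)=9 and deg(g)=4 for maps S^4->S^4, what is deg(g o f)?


Degree is multiplicative under composition: deg(g o f) = deg(g) * deg(f).
= 4 * 9 = 36

36


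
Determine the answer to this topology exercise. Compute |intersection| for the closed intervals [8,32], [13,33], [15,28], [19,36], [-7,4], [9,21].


Intersection = [max(a_i), min(b_i)] = [19, 4].
Since 19 > 4, the intersection is empty.
Length = 0

0


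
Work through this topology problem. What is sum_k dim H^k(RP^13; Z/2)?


H^k(RP^13; Z/2) = Z/2 for each 0 <= k <= 13.
Total dimension = 13 + 1 = 14

14


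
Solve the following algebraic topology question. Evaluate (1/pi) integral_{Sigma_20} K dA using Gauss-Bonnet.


Gauss-Bonnet: integral K dA = 2*pi*chi(M).
chi(Sigma_20) = 2 - 2*20 = -38.
(integral K dA)/pi = 2*chi = 2*(-38) = -76

-76


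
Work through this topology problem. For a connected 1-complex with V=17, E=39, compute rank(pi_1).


For a connected graph: rank(pi_1) = b_1 = E - V + 1 = 1 - chi.
chi = V - E = 17 - 39 = -22.
rank = 1 - (-22) = 39 - 17 + 1 = 23

23


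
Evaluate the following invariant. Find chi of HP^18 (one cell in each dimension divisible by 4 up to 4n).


HP^18 has one cell in each dimension 0, 4, ..., 4*18 (18+1 cells, all even-dim).
chi = 18 + 1 = 19

19


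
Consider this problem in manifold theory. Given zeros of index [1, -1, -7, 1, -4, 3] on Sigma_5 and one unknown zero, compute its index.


Poincare-Hopf: sum of indices = chi(M).
chi(Sigma_5) = 2 - 2*5 = -8.
Sum of known indices = -7.
x = chi - (sum known) = -8 - (-7) = -1

-1


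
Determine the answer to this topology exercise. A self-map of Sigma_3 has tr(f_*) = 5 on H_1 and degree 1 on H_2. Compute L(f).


L(f) = tr(f_0*) - tr(f_1*) + tr(f_2*).
= 1 - (5) + (1)
= -3

-3


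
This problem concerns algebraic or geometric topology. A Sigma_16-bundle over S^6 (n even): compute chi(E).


chi(S^6) = 2 (n even), chi(Sigma_16) = 2 - 2*16 = -30.
chi(E) = 2 * (-30) = -60

-60


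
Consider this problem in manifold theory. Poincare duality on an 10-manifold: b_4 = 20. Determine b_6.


Poincare duality for closed orientable n-manifolds: b_k = b_{n-k}.
Here n = 10, so b_6 = b_4 = 20

20


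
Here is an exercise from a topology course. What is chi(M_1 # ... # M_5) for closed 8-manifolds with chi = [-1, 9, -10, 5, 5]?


For n-manifolds: chi(A#B) = chi(A) + chi(B) - chi(S^8).
chi(S^8) = 1 + (-1)^8 = 2.
chi(#) = (sum chi_i) - (5-1)*chi(S^8) = 8 - 4*2 = 0

0


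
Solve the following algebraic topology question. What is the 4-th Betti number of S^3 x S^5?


Each S^d has Poincare polynomial 1 + t^d.
The product S^3 x S^5 has Poincare polynomial prod(1+t^d_i).
Expanding: b_0=1, b_3=1, b_5=1, b_8=1.
b_4 = 0

0


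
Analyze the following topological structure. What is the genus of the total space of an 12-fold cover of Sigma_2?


For an n-sheeted cover: chi(E) = n * chi(B).
chi(Sigma_2) = 2 - 2*2 = -2.
chi(E) = 12 * (-2) = -24.
genus(E) = (2 - chi(E))/2 = (2 - (-24))/2 = 26/2 = 13

13


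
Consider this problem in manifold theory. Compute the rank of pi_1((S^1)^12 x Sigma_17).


pi_1(A x B) = pi_1(A) x pi_1(B); rank of abelianization = b_1.
b_1(T^12) = 12, b_1(Sigma_17) = 2*17 = 34.
b_1(product) = 12 + 34 = 46

46


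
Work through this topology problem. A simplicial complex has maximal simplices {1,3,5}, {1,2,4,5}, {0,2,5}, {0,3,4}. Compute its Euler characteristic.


Enumerate all faces; f-vector: f_0=6, f_1=13, f_2=7, f_3=1.
chi = sum (-1)^k f_k = -1

-1


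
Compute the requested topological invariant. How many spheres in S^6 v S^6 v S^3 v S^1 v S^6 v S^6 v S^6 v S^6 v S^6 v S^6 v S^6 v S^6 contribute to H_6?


For a wedge of spheres, H_k (k>0) is free on one generator per sphere of dimension k.
Spheres of dimension 6: count = 10.
b_6 = 10

10


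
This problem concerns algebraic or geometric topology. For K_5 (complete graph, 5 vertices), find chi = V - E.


K_5: V = 5, E = C(5,2) = 10.
chi = V - E = 5 - 10 = -5

-5


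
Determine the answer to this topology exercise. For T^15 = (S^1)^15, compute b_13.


By the Kunneth formula, b_k(T^n) = C(n,k).
b_13(T^15) = C(15,13).
C(15,13) = 15!/(13!*2!) = 105

105


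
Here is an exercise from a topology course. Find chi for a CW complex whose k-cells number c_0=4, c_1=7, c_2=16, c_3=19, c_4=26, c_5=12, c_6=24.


chi = sum_k (-1)^k c_k.
= (-1)^0*4 + (-1)^1*7 + (-1)^2*16 + (-1)^3*19 + (-1)^4*26 + (-1)^5*12 + (-1)^6*24
= (4) + (-7) + (16) + (-19) + (26) + (-12) + (24)
= 32

32


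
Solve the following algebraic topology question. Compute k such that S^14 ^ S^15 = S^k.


S^m ^ S^n = S^{m+n}.
k = 14 + 15 = 29

29


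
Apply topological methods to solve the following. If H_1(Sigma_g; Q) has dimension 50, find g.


For a closed orientable surface: b_1 = 2g.
50 = 2g
g = 50 / 2 = 25

25


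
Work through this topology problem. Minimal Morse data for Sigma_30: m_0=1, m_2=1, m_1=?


A perfect Morse function has m_k = b_k.
For Sigma_30: b_0=1, b_1=2g=60, b_2=1.
Saddles m_1 = 2g = 60

60


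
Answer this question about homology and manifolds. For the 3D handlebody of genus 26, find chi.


A genus-g handlebody deformation retracts to a wedge of g circles.
chi(vee_g S^1) = 1 - g.
chi(H_26) = 1 - 26 = -25

-25


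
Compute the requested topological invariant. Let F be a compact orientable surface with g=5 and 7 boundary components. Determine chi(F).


For a compact orientable surface with genus g and b boundary components: chi = 2 - 2g - b.
chi = 2 - 2*5 - 7 = 2 - 10 - 7 = -15

-15


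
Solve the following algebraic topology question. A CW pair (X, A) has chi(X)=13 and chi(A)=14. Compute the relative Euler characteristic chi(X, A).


Relative Euler characteristic: chi(X, A) = chi(X) - chi(A).
= 13 - (14) = -1

-1


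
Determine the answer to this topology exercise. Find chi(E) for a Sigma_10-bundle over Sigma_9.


For a fiber bundle F -> E -> B (with CW structure): chi(E) = chi(B) * chi(F).
chi(Sigma_9) = -16, chi(Sigma_10) = -18.
chi(E) = (-16) * (-18) = 288

288


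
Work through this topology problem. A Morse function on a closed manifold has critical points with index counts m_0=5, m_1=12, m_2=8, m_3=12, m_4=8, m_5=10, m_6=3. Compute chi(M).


Morse theory: chi(M) = sum_k (-1)^k m_k where m_k = #(index-k critical points).
= (5) + (-12) + (8) + (-12) + (8) + (-10) + (3) = -10

-10


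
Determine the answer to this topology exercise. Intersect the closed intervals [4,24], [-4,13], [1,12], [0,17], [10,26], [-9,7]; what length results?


Intersection = [max(a_i), min(b_i)] = [10, 7].
Since 10 > 7, the intersection is empty.
Length = 0

0


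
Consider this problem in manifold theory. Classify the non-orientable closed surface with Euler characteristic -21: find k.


chi = 2 - k for closed non-orientable surfaces with k crosscaps.
-21 = 2 - k
k = 2 - (-21) = 23

23


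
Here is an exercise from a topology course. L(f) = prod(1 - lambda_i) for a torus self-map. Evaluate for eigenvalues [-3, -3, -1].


For a torus self-map: L(f) = det(I - A) where A acts on H_1.
L(f) = (1--3) * (1--3) * (1--1) = 4 * 4 * 2 = 32

32


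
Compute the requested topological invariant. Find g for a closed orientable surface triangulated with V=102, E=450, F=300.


chi = V - E + F = 102 - 450 + 300 = -48
For orientable closed surface: chi = 2 - 2g, so g = (2 - chi)/2.
g = (2 - (-48)) / 2 = 50 / 2 = 25

25


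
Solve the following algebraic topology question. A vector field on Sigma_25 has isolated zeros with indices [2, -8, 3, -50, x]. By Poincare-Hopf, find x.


Poincare-Hopf: sum of indices = chi(M).
chi(Sigma_25) = 2 - 2*25 = -48.
Sum of known indices = -53.
x = chi - (sum known) = -48 - (-53) = 5

5


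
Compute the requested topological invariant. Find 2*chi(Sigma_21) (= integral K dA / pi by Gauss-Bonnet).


Gauss-Bonnet: integral K dA = 2*pi*chi(M).
chi(Sigma_21) = 2 - 2*21 = -40.
(integral K dA)/pi = 2*chi = 2*(-40) = -80

-80


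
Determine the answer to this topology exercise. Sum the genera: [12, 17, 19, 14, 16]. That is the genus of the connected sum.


Genus is additive under connected sum of orientable surfaces.
g = 12 + 17 + 19 + 14 + 16 = 78

78


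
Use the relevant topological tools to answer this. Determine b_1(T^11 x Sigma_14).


pi_1(A x B) = pi_1(A) x pi_1(B); rank of abelianization = b_1.
b_1(T^11) = 11, b_1(Sigma_14) = 2*14 = 28.
b_1(product) = 11 + 28 = 39

39


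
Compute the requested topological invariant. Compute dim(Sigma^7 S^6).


Each suspension raises dimension by 1: Sigma S^n = S^{n+1}.
Sigma^7 S^6 = S^{6+7} = S^13

13


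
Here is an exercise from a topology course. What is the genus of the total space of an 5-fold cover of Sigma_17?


For an n-sheeted cover: chi(E) = n * chi(B).
chi(Sigma_17) = 2 - 2*17 = -32.
chi(E) = 5 * (-32) = -160.
genus(E) = (2 - chi(E))/2 = (2 - (-160))/2 = 162/2 = 81

81


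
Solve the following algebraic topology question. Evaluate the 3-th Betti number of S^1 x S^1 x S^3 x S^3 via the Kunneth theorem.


Each S^d has Poincare polynomial 1 + t^d.
The product S^1 x S^1 x S^3 x S^3 has Poincare polynomial prod(1+t^d_i).
Expanding: b_0=1, b_1=2, b_2=1, b_3=2, b_4=4, b_5=2, b_6=1, b_7=2, b_8=1.
b_3 = 2

2


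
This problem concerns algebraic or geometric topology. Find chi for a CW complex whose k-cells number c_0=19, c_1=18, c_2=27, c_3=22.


chi = sum_k (-1)^k c_k.
= (-1)^0*19 + (-1)^1*18 + (-1)^2*27 + (-1)^3*22
= (19) + (-18) + (27) + (-22)
= 6

6


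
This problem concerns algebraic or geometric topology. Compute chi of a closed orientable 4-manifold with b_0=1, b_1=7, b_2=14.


By Poincare duality b_k = b_{4-k}, so full Betti numbers: b_0=1, b_1=7, b_2=14, b_3=7, b_4=1.
chi = sum (-1)^k b_k = 2

2


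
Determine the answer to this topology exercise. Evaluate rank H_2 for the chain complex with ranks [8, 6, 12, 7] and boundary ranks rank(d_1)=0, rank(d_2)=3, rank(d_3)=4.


rank H_k = rank(ker d_k) - rank(im d_{k+1}).
rank(ker d_2) = rank(C_2) - rank(d_2) = 12 - 3 = 9.
rank(im d_{2+1}) = 4.
rank H_2 = 9 - 4 = 5

5


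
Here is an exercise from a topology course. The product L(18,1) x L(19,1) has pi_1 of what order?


pi_1(X x Y) = pi_1(X) x pi_1(Y).
pi_1(L(18,1)) = Z/18, pi_1(L(19,1)) = Z/19.
|Z/18 x Z/19| = 18 * 19 = 342

342


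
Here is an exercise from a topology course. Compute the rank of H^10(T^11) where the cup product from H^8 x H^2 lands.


Cup product: H^p x H^q -> H^{p+q}; here p+q = 8+2 = 10.
rank H^k(T^n) = C(n,k).
C(11,10) = 11

11


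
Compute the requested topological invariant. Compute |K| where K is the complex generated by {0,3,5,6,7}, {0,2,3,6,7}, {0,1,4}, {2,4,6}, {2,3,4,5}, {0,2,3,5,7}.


Each maximal simplex on m vertices has 2^m - 1 nonempty faces.
Take the union (dedupe shared faces).
Total distinct faces = 70

70


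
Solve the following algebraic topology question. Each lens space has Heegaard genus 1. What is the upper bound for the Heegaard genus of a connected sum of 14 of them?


Heegaard genus satisfies g(A#B) <= g(A) + g(B).
Each lens space has g = 1.
Upper bound: 14 * 1 = 14

14


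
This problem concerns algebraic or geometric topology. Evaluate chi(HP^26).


HP^26 has one cell in each dimension 0, 4, ..., 4*26 (26+1 cells, all even-dim).
chi = 26 + 1 = 27

27


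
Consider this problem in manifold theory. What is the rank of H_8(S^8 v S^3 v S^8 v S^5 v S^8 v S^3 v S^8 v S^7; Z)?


For a wedge of spheres, H_k (k>0) is free on one generator per sphere of dimension k.
Spheres of dimension 8: count = 4.
b_8 = 4

4


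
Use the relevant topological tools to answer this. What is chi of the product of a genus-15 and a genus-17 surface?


chi(Sigma_15) = 2 - 2*15 = -28
chi(Sigma_17) = 2 - 2*17 = -32
chi(product) = (-28) * (-32) = 896

896


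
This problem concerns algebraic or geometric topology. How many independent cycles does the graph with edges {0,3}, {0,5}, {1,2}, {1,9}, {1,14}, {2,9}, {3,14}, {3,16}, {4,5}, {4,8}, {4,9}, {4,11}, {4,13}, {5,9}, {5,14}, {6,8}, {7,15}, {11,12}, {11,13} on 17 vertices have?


b_1 = E - V + (number of components).
E = 19, V = 17, components = 3.
b_1 = 19 - 17 + 3 = 5

5


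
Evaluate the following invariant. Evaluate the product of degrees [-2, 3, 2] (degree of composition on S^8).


Degree is multiplicative: deg(composition) = product of degrees.
= (-2) * (3) * (2) = -12

-12


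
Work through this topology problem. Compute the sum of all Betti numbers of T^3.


b_k(T^3) = C(3,k), so the sum over k is sum_k C(3,k) = 2^3.
Total = 2^3 = 8

8


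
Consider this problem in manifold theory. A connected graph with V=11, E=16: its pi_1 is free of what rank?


For a connected graph: rank(pi_1) = b_1 = E - V + 1 = 1 - chi.
chi = V - E = 11 - 16 = -5.
rank = 1 - (-5) = 16 - 11 + 1 = 6

6


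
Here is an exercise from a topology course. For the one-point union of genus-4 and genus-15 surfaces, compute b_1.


For a wedge: H_1(A v B) = H_1(A) + H_1(B).
b_1(Sigma_4) = 8, b_1(Sigma_15) = 30.
b_1 = 8 + 30 = 38

38


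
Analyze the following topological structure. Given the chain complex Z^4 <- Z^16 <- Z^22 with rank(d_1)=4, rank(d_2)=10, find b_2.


rank H_k = rank(ker d_k) - rank(im d_{k+1}).
rank(ker d_2) = rank(C_2) - rank(d_2) = 22 - 10 = 12.
rank(im d_{2+1}) = 0.
rank H_2 = 12 - 0 = 12

12


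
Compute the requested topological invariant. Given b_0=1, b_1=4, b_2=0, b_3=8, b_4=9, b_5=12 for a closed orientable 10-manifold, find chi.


By Poincare duality b_k = b_{10-k}, so full Betti numbers: b_0=1, b_1=4, b_2=0, b_3=8, b_4=9, b_5=12, b_6=9, b_7=8, b_8=0, b_9=4, b_10=1.
chi = sum (-1)^k b_k = -16

-16


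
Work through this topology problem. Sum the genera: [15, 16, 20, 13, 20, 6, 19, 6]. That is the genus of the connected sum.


Genus is additive under connected sum of orientable surfaces.
g = 15 + 16 + 20 + 13 + 20 + 6 + 19 + 6 = 115

115


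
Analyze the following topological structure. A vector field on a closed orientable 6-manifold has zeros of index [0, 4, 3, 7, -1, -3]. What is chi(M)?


Poincare-Hopf: chi(M) = sum of indices of zeros.
chi = (0) + (4) + (3) + (7) + (-1) + (-3) = 10

10


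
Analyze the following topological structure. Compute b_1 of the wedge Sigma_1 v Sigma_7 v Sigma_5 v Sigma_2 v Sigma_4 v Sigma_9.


For a wedge X v Y: reduced H_k(X v Y) = H_k(X) + H_k(Y).
Each Sigma_g contributes b_1 = 2g.
b_1 = 2 + 14 + 10 + 4 + 8 + 18 = 56

56


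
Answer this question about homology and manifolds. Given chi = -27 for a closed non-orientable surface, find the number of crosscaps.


chi = 2 - k for closed non-orientable surfaces with k crosscaps.
-27 = 2 - k
k = 2 - (-27) = 29

29


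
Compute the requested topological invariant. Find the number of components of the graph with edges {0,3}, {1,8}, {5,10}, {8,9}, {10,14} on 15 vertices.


Run DFS/union-find over 15 vertices.
V = 15, E = 5.
Number of components = 10

10


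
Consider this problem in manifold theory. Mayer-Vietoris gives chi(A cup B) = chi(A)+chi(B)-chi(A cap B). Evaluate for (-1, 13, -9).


chi(A cup B) = chi(A) + chi(B) - chi(A cap B)
= -1 + (13) - (-9)
= 21

21


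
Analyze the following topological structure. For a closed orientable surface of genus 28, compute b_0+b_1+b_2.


For Sigma_28: b_0 = 1, b_1 = 2g = 56, b_2 = 1.
Total = 1 + 56 + 1 = 58

58


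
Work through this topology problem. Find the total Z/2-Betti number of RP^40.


H^k(RP^40; Z/2) = Z/2 for each 0 <= k <= 40.
Total dimension = 40 + 1 = 41

41


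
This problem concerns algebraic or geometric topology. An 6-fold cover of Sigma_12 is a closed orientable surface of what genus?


For an n-sheeted cover: chi(E) = n * chi(B).
chi(Sigma_12) = 2 - 2*12 = -22.
chi(E) = 6 * (-22) = -132.
genus(E) = (2 - chi(E))/2 = (2 - (-132))/2 = 134/2 = 67

67


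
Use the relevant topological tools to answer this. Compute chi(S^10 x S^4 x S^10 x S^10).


chi is multiplicative: chi(X x Y) = chi(X) chi(Y).
Each even-dim sphere has chi = 2. There are 4 factors.
chi = 2^4 = 16

16


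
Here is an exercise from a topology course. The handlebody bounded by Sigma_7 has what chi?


A genus-g handlebody deformation retracts to a wedge of g circles.
chi(vee_g S^1) = 1 - g.
chi(H_7) = 1 - 7 = -6

-6


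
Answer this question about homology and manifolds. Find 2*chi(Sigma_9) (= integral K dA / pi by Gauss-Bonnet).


Gauss-Bonnet: integral K dA = 2*pi*chi(M).
chi(Sigma_9) = 2 - 2*9 = -16.
(integral K dA)/pi = 2*chi = 2*(-16) = -32

-32


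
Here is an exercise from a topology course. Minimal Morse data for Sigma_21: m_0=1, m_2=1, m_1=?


A perfect Morse function has m_k = b_k.
For Sigma_21: b_0=1, b_1=2g=42, b_2=1.
Saddles m_1 = 2g = 42

42


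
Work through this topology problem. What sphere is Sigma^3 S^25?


Each suspension raises dimension by 1: Sigma S^n = S^{n+1}.
Sigma^3 S^25 = S^{25+3} = S^28

28


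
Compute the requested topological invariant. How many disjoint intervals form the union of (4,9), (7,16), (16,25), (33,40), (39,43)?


Sort and merge overlapping open intervals.
Merged: (4,16), (16,25), (33,43).
Number of components = 3

3


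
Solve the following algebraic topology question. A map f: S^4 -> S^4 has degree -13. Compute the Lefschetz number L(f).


On S^4: L(f) = tr(f_0*) + (-1)^4 tr(f_4*) = 1 + (-1)^4 * deg(f).
L(f) = 1 + (-1)^4 * -13 = 1 + -13 = -12

-12


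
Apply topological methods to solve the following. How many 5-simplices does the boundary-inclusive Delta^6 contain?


Delta^6 has 6+1 vertices. A 5-face is a choice of 5+1 vertices.
f_5 = C(6+1, 5+1) = C(7,6) = 7

7


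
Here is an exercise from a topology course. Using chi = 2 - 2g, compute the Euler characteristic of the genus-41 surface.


For a closed orientable surface of genus g: chi = 2 - 2g.
Here g = 41.
chi = 2 - 2*41 = 2 - 82 = -80

-80


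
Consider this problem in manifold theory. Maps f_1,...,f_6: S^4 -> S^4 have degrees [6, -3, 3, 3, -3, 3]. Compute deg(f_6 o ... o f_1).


Degree is multiplicative: deg(composition) = product of degrees.
= (6) * (-3) * (3) * (3) * (-3) * (3) = 1458

1458


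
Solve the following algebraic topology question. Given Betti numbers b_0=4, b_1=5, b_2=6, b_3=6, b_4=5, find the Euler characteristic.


chi = sum_k (-1)^k b_k.
= (4) + (-5) + (6) + (-6) + (5)
= 4

4


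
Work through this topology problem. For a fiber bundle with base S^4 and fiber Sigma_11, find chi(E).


chi(S^4) = 2 (n even), chi(Sigma_11) = 2 - 2*11 = -20.
chi(E) = 2 * (-20) = -40

-40


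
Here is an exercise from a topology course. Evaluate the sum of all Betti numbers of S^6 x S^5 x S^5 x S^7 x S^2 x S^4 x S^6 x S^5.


Total Betti number is multiplicative under products.
Each S^d (d>=1) has total Betti number 2.
There are 8 sphere factors.
Total = 2^8 = 256

256


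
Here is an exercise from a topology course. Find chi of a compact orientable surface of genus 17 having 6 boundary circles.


For a compact orientable surface with genus g and b boundary components: chi = 2 - 2g - b.
chi = 2 - 2*17 - 6 = 2 - 34 - 6 = -38

-38


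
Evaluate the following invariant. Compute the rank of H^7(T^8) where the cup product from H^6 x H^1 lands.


Cup product: H^p x H^q -> H^{p+q}; here p+q = 6+1 = 7.
rank H^k(T^n) = C(n,k).
C(8,7) = 8

8


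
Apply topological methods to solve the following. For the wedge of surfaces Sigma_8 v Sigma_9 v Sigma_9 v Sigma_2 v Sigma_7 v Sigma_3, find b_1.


For a wedge X v Y: reduced H_k(X v Y) = H_k(X) + H_k(Y).
Each Sigma_g contributes b_1 = 2g.
b_1 = 16 + 18 + 18 + 4 + 14 + 6 = 76

76


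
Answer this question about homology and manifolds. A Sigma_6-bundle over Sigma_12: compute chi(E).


For a fiber bundle F -> E -> B (with CW structure): chi(E) = chi(B) * chi(F).
chi(Sigma_12) = -22, chi(Sigma_6) = -10.
chi(E) = (-22) * (-10) = 220

220


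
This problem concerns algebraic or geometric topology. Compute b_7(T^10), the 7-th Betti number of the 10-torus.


By the Kunneth formula, b_k(T^n) = C(n,k).
b_7(T^10) = C(10,7).
C(10,7) = 10!/(7!*3!) = 120

120


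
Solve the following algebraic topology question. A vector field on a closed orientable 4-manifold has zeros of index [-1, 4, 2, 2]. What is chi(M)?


Poincare-Hopf: chi(M) = sum of indices of zeros.
chi = (-1) + (4) + (2) + (2) = 7

7


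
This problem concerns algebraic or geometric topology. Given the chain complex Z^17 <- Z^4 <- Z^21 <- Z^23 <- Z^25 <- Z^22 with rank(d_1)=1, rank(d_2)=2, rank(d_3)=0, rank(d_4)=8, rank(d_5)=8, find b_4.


rank H_k = rank(ker d_k) - rank(im d_{k+1}).
rank(ker d_4) = rank(C_4) - rank(d_4) = 25 - 8 = 17.
rank(im d_{4+1}) = 8.
rank H_4 = 17 - 8 = 9

9


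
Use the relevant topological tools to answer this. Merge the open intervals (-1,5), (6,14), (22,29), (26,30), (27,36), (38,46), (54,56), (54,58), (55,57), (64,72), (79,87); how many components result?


Sort and merge overlapping open intervals.
Merged: (-1,5), (6,14), (22,36), (38,46), (54,58), (64,72), (79,87).
Number of components = 7

7


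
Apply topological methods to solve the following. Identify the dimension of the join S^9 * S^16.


Join of spheres: S^m * S^n = S^{m+n+1}.
dim = 9 + 16 + 1 = 26

26


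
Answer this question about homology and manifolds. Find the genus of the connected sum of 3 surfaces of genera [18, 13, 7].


Genus is additive under connected sum of orientable surfaces.
g = 18 + 13 + 7 = 38

38


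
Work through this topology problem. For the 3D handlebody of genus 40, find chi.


A genus-g handlebody deformation retracts to a wedge of g circles.
chi(vee_g S^1) = 1 - g.
chi(H_40) = 1 - 40 = -39

-39


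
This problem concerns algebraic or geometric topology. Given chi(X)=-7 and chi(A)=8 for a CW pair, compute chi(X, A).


Relative Euler characteristic: chi(X, A) = chi(X) - chi(A).
= -7 - (8) = -15

-15


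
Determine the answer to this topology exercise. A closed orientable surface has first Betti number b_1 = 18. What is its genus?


For a closed orientable surface: b_1 = 2g.
18 = 2g
g = 18 / 2 = 9

9


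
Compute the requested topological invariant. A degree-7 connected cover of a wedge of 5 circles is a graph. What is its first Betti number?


Nielsen-Schreier: an index-n subgroup of F_r is free of rank 1 + n(r-1).
Equivalently: chi(cover) = n*chi(base); chi(vee_r S^1) = 1 - 5 = -4.
chi(E) = 7*(-4) = -28; rank = 1 - chi(E) = 1 - (-28) = 29.
rank = 1 + 7*(5-1) = 1 + 28 = 29

29


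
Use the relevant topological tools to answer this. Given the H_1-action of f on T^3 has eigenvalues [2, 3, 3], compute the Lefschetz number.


For a torus self-map: L(f) = det(I - A) where A acts on H_1.
L(f) = (1-2) * (1-3) * (1-3) = -1 * -2 * -2 = -4

-4


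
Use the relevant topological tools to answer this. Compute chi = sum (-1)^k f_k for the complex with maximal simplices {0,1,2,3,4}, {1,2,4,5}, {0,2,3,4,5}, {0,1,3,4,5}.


Enumerate all faces; f-vector: f_0=6, f_1=15, f_2=20, f_3=13, f_4=3.
chi = sum (-1)^k f_k = 1

1


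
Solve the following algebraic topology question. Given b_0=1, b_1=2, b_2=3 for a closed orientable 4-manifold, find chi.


By Poincare duality b_k = b_{4-k}, so full Betti numbers: b_0=1, b_1=2, b_2=3, b_3=2, b_4=1.
chi = sum (-1)^k b_k = 1

1


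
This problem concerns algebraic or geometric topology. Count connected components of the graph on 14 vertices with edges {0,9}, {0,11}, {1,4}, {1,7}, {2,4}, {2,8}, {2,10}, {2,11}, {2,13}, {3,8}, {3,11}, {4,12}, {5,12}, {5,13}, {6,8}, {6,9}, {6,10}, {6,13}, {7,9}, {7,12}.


Run DFS/union-find over 14 vertices.
V = 14, E = 20.
Number of components = 1

1


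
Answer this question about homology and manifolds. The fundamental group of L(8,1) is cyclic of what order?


pi_1(L(p,q)) = Z/pZ for any q coprime to p.
|pi_1(L(8,1))| = 8

8


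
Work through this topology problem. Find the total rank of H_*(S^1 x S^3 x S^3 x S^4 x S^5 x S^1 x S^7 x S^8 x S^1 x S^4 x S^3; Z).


Total Betti number is multiplicative under products.
Each S^d (d>=1) has total Betti number 2.
There are 11 sphere factors.
Total = 2^11 = 2048

2048


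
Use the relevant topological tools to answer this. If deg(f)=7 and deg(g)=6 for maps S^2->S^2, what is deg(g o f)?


Degree is multiplicative under composition: deg(g o f) = deg(g) * deg(f).
= 6 * 7 = 42

42


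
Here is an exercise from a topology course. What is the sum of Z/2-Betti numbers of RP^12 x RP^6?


dim H^*(RP^n; Z/2) = n+1 (one Z/2 in each degree 0..n).
Total Betti number is multiplicative.
Total = (12+1) * (6+1) = 13 * 7 = 91

91


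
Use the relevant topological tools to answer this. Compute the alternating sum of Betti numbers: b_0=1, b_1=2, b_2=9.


chi = sum_k (-1)^k b_k.
= (1) + (-2) + (9)
= 8

8


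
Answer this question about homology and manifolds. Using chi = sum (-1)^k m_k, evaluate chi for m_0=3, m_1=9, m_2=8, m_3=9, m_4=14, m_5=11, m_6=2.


Morse theory: chi(M) = sum_k (-1)^k m_k where m_k = #(index-k critical points).
= (3) + (-9) + (8) + (-9) + (14) + (-11) + (2) = -2

-2


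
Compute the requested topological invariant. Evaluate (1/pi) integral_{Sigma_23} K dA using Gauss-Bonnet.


Gauss-Bonnet: integral K dA = 2*pi*chi(M).
chi(Sigma_23) = 2 - 2*23 = -44.
(integral K dA)/pi = 2*chi = 2*(-44) = -88

-88


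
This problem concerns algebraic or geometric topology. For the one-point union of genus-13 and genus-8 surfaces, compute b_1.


For a wedge: H_1(A v B) = H_1(A) + H_1(B).
b_1(Sigma_13) = 26, b_1(Sigma_8) = 16.
b_1 = 26 + 16 = 42

42


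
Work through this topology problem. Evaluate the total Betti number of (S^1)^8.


b_k(T^8) = C(8,k), so the sum over k is sum_k C(8,k) = 2^8.
Total = 2^8 = 256

256


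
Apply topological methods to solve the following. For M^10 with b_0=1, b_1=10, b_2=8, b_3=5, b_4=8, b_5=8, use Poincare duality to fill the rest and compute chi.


By Poincare duality b_k = b_{10-k}, so full Betti numbers: b_0=1, b_1=10, b_2=8, b_3=5, b_4=8, b_5=8, b_6=8, b_7=5, b_8=8, b_9=10, b_10=1.
chi = sum (-1)^k b_k = -4

-4


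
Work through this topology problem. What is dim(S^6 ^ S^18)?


S^m ^ S^n = S^{m+n}.
k = 6 + 18 = 24

24


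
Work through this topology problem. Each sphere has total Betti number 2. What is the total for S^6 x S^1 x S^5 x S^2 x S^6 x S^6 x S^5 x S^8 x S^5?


Total Betti number is multiplicative under products.
Each S^d (d>=1) has total Betti number 2.
There are 9 sphere factors.
Total = 2^9 = 512

512


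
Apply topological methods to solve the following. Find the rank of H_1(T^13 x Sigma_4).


pi_1(A x B) = pi_1(A) x pi_1(B); rank of abelianization = b_1.
b_1(T^13) = 13, b_1(Sigma_4) = 2*4 = 8.
b_1(product) = 13 + 8 = 21

21


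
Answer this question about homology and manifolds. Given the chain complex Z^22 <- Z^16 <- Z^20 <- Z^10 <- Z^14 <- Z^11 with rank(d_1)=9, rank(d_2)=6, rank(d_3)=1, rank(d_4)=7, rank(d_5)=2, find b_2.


rank H_k = rank(ker d_k) - rank(im d_{k+1}).
rank(ker d_2) = rank(C_2) - rank(d_2) = 20 - 6 = 14.
rank(im d_{2+1}) = 1.
rank H_2 = 14 - 1 = 13

13


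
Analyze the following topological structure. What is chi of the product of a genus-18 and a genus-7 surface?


chi(Sigma_18) = 2 - 2*18 = -34
chi(Sigma_7) = 2 - 2*7 = -12
chi(product) = (-34) * (-12) = 408

408


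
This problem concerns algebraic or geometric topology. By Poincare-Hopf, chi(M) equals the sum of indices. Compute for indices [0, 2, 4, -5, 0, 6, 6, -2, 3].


Poincare-Hopf: chi(M) = sum of indices of zeros.
chi = (0) + (2) + (4) + (-5) + (0) + (6) + (6) + (-2) + (3) = 14

14


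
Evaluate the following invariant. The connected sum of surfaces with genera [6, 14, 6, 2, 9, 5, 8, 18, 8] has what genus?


Genus is additive under connected sum of orientable surfaces.
g = 6 + 14 + 6 + 2 + 9 + 5 + 8 + 18 + 8 = 76

76


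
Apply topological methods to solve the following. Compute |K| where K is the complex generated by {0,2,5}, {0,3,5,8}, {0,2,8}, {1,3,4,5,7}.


Each maximal simplex on m vertices has 2^m - 1 nonempty faces.
Take the union (dedupe shared faces).
Total distinct faces = 49

49


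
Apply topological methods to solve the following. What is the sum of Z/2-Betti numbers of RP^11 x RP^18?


dim H^*(RP^n; Z/2) = n+1 (one Z/2 in each degree 0..n).
Total Betti number is multiplicative.
Total = (11+1) * (18+1) = 12 * 19 = 228

228


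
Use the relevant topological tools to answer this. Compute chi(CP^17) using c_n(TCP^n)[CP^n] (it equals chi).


For any closed oriented manifold, <e(TM),[M]> = chi(M).
chi(CP^17) = 17+1 = 18

18


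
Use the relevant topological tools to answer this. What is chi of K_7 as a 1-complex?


K_7: V = 7, E = C(7,2) = 21.
chi = V - E = 7 - 21 = -14

-14


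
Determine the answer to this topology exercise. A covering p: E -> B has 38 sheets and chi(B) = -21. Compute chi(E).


For a finite covering: chi(E) = (number of sheets) * chi(B).
chi(E) = 38 * (-21) = -798

-798


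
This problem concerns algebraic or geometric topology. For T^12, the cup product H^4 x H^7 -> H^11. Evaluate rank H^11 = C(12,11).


Cup product: H^p x H^q -> H^{p+q}; here p+q = 4+7 = 11.
rank H^k(T^n) = C(n,k).
C(12,11) = 12

12


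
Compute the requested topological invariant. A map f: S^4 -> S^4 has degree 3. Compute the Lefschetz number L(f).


On S^4: L(f) = tr(f_0*) + (-1)^4 tr(f_4*) = 1 + (-1)^4 * deg(f).
L(f) = 1 + (-1)^4 * 3 = 1 + 3 = 4

4


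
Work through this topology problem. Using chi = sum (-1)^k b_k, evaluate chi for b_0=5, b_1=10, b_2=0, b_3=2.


chi = sum_k (-1)^k b_k.
= (5) + (-10) + (0) + (-2)
= -7

-7
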